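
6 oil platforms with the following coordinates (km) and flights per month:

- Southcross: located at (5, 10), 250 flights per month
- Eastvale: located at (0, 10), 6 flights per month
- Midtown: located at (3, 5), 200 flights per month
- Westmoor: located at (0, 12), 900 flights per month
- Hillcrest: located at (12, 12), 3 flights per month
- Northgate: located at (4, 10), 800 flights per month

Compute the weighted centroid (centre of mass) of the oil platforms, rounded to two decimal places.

(2.36, 10.37)

The minimiser of Σwᵢ‖p−pᵢ‖² is the weighted centroid p* = (Σwᵢpᵢ)/(Σwᵢ).
Σwᵢ = 2159.
Σwᵢxᵢ = 250·5 + 6·0 + 200·3 + 900·0 + 3·12 + 800·4 = 5086.
Σwᵢyᵢ = 250·10 + 6·10 + 200·5 + 900·12 + 3·12 + 800·10 = 22396.
x* = 5086/2159 = 2.36, y* = 22396/2159 = 10.37.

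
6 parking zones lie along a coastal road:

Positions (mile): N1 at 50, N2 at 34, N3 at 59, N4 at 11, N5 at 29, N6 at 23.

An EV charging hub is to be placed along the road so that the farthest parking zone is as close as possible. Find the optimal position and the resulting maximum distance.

location 35, max distance 24

The 1-center on a line is the midpoint of the two extreme points: leftmost at 11, rightmost at 59.
Optimal location = (11 + 59)/2 = 35; maximum distance = (59 − 11)/2 = 24.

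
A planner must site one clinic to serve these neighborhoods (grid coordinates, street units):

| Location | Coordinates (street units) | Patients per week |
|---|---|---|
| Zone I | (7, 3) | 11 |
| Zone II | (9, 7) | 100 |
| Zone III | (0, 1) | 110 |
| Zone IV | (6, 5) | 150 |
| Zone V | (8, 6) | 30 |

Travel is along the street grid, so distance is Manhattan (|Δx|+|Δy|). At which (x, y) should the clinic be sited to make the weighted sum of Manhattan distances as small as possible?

(6, 5)

Manhattan distance separates: Σwᵢ(|x−xᵢ|+|y−yᵢ|) = Σwᵢ|x−xᵢ| + Σwᵢ|y−yᵢ|, so x and y are optimised independently as 1-D weighted medians.
Total weight W = 401; half = 200.5.
x-coordinate, sorted with cumulative weight:
  x=0 (Zone III, w=110) cum 110
  x=6 (Zone IV, w=150) cum 260  ← median
  x=7 (Zone I, w=11) cum 271
  x=8 (Zone V, w=30) cum 301
  x=9 (Zone II, w=100) cum 401
⇒ x* = 6
y-coordinate, sorted with cumulative weight:
  y=1 (Zone III, w=110) cum 110
  y=3 (Zone I, w=11) cum 121
  y=5 (Zone IV, w=150) cum 271  ← median
  y=6 (Zone V, w=30) cum 301
  y=7 (Zone II, w=100) cum 401
⇒ y* = 5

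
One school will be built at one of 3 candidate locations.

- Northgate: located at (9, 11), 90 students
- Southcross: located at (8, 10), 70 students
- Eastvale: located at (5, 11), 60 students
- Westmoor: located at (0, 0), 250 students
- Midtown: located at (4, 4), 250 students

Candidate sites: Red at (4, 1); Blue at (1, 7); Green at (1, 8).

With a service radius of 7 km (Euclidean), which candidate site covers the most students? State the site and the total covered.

Coverage radius r = 7 km; a point is covered iff (Δx)²+(Δy)² ≤ 7² = 49.
  Red (4, 1): covers {Westmoor, Midtown} → 500
  Blue (1, 7): covers {Eastvale, Midtown} → 310
  Green (1, 8): covers {Eastvale, Midtown} → 310
Maximum coverage at Red: 500 students.

Red, covering 500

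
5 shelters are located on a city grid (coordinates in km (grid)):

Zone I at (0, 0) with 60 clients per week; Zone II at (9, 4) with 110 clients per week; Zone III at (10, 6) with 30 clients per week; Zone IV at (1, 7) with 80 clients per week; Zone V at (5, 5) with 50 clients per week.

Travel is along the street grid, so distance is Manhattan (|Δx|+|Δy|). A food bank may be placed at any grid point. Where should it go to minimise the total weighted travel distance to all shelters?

Manhattan distance separates: Σwᵢ(|x−xᵢ|+|y−yᵢ|) = Σwᵢ|x−xᵢ| + Σwᵢ|y−yᵢ|, so x and y are optimised independently as 1-D weighted medians.
Total weight W = 330; half = 165.
x-coordinate, sorted with cumulative weight:
  x=0 (Zone I, w=60) cum 60
  x=1 (Zone IV, w=80) cum 140
  x=5 (Zone V, w=50) cum 190  ← median
  x=9 (Zone II, w=110) cum 300
  x=10 (Zone III, w=30) cum 330
⇒ x* = 5
y-coordinate, sorted with cumulative weight:
  y=0 (Zone I, w=60) cum 60
  y=4 (Zone II, w=110) cum 170  ← median
  y=5 (Zone V, w=50) cum 220
  y=6 (Zone III, w=30) cum 250
  y=7 (Zone IV, w=80) cum 330
⇒ y* = 4

(5, 4)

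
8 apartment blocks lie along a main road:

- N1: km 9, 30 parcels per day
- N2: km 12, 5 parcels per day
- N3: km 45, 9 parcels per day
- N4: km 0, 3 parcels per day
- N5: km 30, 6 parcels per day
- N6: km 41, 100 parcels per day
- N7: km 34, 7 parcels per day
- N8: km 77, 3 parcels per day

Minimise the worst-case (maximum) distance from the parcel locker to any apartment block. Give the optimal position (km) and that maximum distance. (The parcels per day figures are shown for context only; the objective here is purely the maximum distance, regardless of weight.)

location 38.5, max distance 38.5

The 1-center on a line is the midpoint of the two extreme points: leftmost at 0, rightmost at 77.
Optimal location = (0 + 77)/2 = 38.5; maximum distance = (77 − 0)/2 = 38.5.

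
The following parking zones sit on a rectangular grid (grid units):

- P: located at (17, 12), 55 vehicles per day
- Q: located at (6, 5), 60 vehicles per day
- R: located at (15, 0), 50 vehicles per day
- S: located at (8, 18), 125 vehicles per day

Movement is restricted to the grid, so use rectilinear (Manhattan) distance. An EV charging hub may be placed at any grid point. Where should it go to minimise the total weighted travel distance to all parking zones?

Manhattan distance separates: Σwᵢ(|x−xᵢ|+|y−yᵢ|) = Σwᵢ|x−xᵢ| + Σwᵢ|y−yᵢ|, so x and y are optimised independently as 1-D weighted medians.
Total weight W = 290; half = 145.
x-coordinate, sorted with cumulative weight:
  x=6 (Q, w=60) cum 60
  x=8 (S, w=125) cum 185  ← median
  x=15 (R, w=50) cum 235
  x=17 (P, w=55) cum 290
⇒ x* = 8
y-coordinate, sorted with cumulative weight:
  y=0 (R, w=50) cum 50
  y=5 (Q, w=60) cum 110
  y=12 (P, w=55) cum 165  ← median
  y=18 (S, w=125) cum 290
⇒ y* = 12

(8, 12)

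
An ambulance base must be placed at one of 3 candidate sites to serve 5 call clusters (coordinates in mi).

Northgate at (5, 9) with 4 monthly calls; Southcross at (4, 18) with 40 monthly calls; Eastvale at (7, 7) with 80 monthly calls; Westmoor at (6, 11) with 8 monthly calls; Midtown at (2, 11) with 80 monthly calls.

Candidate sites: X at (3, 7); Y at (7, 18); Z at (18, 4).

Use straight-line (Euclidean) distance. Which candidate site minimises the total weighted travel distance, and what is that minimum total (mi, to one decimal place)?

Total weighted distance at each candidate:
  X (3, 7): total = 1143.0
  Y (7, 18): total = 1781.6
  Z (18, 4): total = 3268.1
Minimum is at X with total 1143.0 mi.

X, total 1143.0 mi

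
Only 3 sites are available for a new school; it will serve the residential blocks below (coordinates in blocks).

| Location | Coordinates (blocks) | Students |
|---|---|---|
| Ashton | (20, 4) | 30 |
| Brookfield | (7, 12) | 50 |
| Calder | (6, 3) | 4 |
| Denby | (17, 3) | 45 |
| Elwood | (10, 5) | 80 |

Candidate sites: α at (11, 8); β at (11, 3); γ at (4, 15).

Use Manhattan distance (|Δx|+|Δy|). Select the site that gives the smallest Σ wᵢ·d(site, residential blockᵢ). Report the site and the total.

Total weighted distance at each candidate:
  α (11, 8): total = 1645
  β (11, 3): total = 1480
  γ (4, 15): total = 3571
Minimum is at β with total 1480 blocks.

β, total 1480 blocks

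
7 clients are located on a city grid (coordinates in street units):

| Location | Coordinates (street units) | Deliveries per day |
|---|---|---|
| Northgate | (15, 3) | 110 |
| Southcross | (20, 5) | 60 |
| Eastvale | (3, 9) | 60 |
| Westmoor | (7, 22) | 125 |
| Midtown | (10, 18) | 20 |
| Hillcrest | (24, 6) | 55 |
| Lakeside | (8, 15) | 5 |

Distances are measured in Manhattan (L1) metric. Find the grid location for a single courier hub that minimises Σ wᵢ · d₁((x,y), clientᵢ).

(15, 6)

Manhattan distance separates: Σwᵢ(|x−xᵢ|+|y−yᵢ|) = Σwᵢ|x−xᵢ| + Σwᵢ|y−yᵢ|, so x and y are optimised independently as 1-D weighted medians.
Total weight W = 435; half = 217.5.
x-coordinate, sorted with cumulative weight:
  x=3 (Eastvale, w=60) cum 60
  x=7 (Westmoor, w=125) cum 185
  x=8 (Lakeside, w=5) cum 190
  x=10 (Midtown, w=20) cum 210
  x=15 (Northgate, w=110) cum 320  ← median
  x=20 (Southcross, w=60) cum 380
  x=24 (Hillcrest, w=55) cum 435
⇒ x* = 15
y-coordinate, sorted with cumulative weight:
  y=3 (Northgate, w=110) cum 110
  y=5 (Southcross, w=60) cum 170
  y=6 (Hillcrest, w=55) cum 225  ← median
  y=9 (Eastvale, w=60) cum 285
  y=15 (Lakeside, w=5) cum 290
  y=18 (Midtown, w=20) cum 310
  y=22 (Westmoor, w=125) cum 435
⇒ y* = 6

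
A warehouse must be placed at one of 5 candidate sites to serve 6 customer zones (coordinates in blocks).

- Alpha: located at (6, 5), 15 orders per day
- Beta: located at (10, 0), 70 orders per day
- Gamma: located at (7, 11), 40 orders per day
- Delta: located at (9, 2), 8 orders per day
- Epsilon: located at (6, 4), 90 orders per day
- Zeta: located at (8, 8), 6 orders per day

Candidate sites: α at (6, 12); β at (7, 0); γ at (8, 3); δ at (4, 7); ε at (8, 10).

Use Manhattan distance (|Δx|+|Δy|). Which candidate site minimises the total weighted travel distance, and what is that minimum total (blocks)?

Total weighted distance at each candidate:
  α (6, 12): total = 2165
  β (7, 0): total = 1276
  γ (8, 3): total = 1086
  δ (4, 7): total = 1810
  ε (8, 10): total = 1829
Minimum is at γ with total 1086 blocks.

γ, total 1086 blocks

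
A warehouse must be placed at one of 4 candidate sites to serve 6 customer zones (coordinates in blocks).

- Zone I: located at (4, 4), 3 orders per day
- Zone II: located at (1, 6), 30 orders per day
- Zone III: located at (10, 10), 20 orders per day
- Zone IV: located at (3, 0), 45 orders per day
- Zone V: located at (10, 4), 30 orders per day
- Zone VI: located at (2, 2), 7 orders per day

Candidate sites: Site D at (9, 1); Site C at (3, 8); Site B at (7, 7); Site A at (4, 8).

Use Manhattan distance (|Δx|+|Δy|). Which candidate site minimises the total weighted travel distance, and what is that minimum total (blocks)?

Site C, total 1054 blocks

Total weighted distance at each candidate:
  Site D (9, 1): total = 1105
  Site C (3, 8): total = 1054
  Site B (7, 7): total = 1093
  Site A (4, 8): total = 1083
Minimum is at Site C with total 1054 blocks.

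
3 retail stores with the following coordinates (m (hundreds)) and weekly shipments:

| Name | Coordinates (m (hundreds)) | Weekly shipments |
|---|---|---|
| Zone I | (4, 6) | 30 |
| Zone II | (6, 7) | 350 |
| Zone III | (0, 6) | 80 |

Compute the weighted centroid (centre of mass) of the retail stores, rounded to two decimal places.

The minimiser of Σwᵢ‖p−pᵢ‖² is the weighted centroid p* = (Σwᵢpᵢ)/(Σwᵢ).
Σwᵢ = 460.
Σwᵢxᵢ = 30·4 + 350·6 + 80·0 = 2220.
Σwᵢyᵢ = 30·6 + 350·7 + 80·6 = 3110.
x* = 2220/460 = 4.83, y* = 3110/460 = 6.76.

(4.83, 6.76)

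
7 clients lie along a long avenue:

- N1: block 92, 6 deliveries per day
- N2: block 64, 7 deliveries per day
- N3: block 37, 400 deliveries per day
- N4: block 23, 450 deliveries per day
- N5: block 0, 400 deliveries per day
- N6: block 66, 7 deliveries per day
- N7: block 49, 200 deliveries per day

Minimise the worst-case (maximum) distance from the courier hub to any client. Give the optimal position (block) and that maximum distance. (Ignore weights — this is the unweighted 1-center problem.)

The 1-center on a line is the midpoint of the two extreme points: leftmost at 0, rightmost at 92.
Optimal location = (0 + 92)/2 = 46; maximum distance = (92 − 0)/2 = 46.

location 46, max distance 46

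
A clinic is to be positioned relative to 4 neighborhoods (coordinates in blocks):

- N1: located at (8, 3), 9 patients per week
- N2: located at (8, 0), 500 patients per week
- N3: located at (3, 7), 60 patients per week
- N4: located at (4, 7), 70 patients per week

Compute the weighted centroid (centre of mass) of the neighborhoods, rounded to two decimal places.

The minimiser of Σwᵢ‖p−pᵢ‖² is the weighted centroid p* = (Σwᵢpᵢ)/(Σwᵢ).
Σwᵢ = 639.
Σwᵢxᵢ = 9·8 + 500·8 + 60·3 + 70·4 = 4532.
Σwᵢyᵢ = 9·3 + 500·0 + 60·7 + 70·7 = 937.
x* = 4532/639 = 7.09, y* = 937/639 = 1.47.

(7.09, 1.47)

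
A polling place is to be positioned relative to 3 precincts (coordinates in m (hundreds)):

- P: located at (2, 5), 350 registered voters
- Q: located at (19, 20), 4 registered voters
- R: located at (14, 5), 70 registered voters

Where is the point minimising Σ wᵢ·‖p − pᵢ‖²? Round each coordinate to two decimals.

(4.14, 5.14)

The minimiser of Σwᵢ‖p−pᵢ‖² is the weighted centroid p* = (Σwᵢpᵢ)/(Σwᵢ).
Σwᵢ = 424.
Σwᵢxᵢ = 350·2 + 4·19 + 70·14 = 1756.
Σwᵢyᵢ = 350·5 + 4·20 + 70·5 = 2180.
x* = 1756/424 = 4.14, y* = 2180/424 = 5.14.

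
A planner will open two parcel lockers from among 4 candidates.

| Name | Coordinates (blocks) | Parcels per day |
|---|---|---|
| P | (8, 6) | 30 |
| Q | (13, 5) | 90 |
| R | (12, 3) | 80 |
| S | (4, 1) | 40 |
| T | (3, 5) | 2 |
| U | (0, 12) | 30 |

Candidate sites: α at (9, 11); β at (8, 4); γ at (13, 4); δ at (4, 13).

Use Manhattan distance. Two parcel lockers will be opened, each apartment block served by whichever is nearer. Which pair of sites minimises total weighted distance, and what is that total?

{β, γ}, total 1082

Evaluate every pair (each demand assigned to the nearer of the two):
  {β, γ}: total = 1082
  {γ, δ}: total = 1108
  {α, γ}: total = 1232
  {β, δ}: total = 1442
  {α, β}: total = 1592
  {α, δ}: total = 2608
Best pair: {β, γ} with total 1082.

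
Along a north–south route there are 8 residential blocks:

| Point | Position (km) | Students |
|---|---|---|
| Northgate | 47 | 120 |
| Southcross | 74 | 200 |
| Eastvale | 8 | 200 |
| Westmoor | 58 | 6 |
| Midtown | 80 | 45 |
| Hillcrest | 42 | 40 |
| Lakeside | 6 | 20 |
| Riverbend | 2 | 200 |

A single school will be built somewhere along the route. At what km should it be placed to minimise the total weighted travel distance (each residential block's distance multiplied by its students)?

x = 8

For a sum of weighted absolute distances on a line, the optimum is the weighted median (not the mean). Total weight W = 831; half-weight = 415.5.
Sort by position and accumulate weight:
  km 2 (Riverbend, w=200) → cum 200
  km 6 (Lakeside, w=20) → cum 220
  km 8 (Eastvale, w=200) → cum 420  ≥ 415.5 → median here
  km 42 (Hillcrest, w=40) → cum 460
  km 47 (Northgate, w=120) → cum 580
  km 58 (Westmoor, w=6) → cum 586
  km 74 (Southcross, w=200) → cum 786
  km 80 (Midtown, w=45) → cum 831
Optimal location: km 8.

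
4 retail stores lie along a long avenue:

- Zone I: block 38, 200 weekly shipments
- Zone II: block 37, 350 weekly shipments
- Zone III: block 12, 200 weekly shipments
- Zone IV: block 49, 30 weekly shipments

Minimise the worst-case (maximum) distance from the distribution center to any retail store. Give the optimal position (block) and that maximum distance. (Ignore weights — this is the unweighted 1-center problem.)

The 1-center on a line is the midpoint of the two extreme points: leftmost at 12, rightmost at 49.
Optimal location = (12 + 49)/2 = 30.5; maximum distance = (49 − 12)/2 = 18.5.

location 30.5, max distance 18.5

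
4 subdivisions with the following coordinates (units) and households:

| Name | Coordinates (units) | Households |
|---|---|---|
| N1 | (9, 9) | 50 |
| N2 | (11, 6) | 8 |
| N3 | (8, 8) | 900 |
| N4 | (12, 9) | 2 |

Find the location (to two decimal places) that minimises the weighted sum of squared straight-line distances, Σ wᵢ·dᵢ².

(8.09, 8.04)

The minimiser of Σwᵢ‖p−pᵢ‖² is the weighted centroid p* = (Σwᵢpᵢ)/(Σwᵢ).
Σwᵢ = 960.
Σwᵢxᵢ = 50·9 + 8·11 + 900·8 + 2·12 = 7762.
Σwᵢyᵢ = 50·9 + 8·6 + 900·8 + 2·9 = 7716.
x* = 7762/960 = 8.09, y* = 7716/960 = 8.04.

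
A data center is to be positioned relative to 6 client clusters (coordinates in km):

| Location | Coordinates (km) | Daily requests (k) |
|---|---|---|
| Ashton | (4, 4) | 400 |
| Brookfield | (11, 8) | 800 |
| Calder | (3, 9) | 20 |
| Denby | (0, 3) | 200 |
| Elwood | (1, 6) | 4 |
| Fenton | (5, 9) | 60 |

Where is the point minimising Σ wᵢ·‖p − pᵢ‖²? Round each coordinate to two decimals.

The minimiser of Σwᵢ‖p−pᵢ‖² is the weighted centroid p* = (Σwᵢpᵢ)/(Σwᵢ).
Σwᵢ = 1484.
Σwᵢxᵢ = 400·4 + 800·11 + 20·3 + 200·0 + 4·1 + 60·5 = 10764.
Σwᵢyᵢ = 400·4 + 800·8 + 20·9 + 200·3 + 4·6 + 60·9 = 9344.
x* = 10764/1484 = 7.25, y* = 9344/1484 = 6.30.

(7.25, 6.30)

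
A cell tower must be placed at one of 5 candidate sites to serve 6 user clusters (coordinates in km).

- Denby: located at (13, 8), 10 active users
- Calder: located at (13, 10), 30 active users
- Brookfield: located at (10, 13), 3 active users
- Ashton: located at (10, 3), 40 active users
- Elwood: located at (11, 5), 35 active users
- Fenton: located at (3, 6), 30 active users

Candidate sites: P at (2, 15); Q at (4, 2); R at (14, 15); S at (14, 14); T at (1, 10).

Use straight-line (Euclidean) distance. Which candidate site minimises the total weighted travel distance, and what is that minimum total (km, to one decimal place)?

Q, total 1140.6 km

Total weighted distance at each candidate:
  P (2, 15): total = 1837.0
  Q (4, 2): total = 1140.6
  R (14, 15): total = 1534.9
  S (14, 14): total = 1405.2
  T (1, 10): total = 1491.7
Minimum is at Q with total 1140.6 km.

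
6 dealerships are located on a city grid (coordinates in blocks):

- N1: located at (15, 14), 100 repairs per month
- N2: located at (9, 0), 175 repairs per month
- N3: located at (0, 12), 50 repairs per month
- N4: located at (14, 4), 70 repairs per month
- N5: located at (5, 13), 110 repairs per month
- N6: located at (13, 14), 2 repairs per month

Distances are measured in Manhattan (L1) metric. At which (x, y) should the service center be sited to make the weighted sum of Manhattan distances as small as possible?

Manhattan distance separates: Σwᵢ(|x−xᵢ|+|y−yᵢ|) = Σwᵢ|x−xᵢ| + Σwᵢ|y−yᵢ|, so x and y are optimised independently as 1-D weighted medians.
Total weight W = 507; half = 253.5.
x-coordinate, sorted with cumulative weight:
  x=0 (N3, w=50) cum 50
  x=5 (N5, w=110) cum 160
  x=9 (N2, w=175) cum 335  ← median
  x=13 (N6, w=2) cum 337
  x=14 (N4, w=70) cum 407
  x=15 (N1, w=100) cum 507
⇒ x* = 9
y-coordinate, sorted with cumulative weight:
  y=0 (N2, w=175) cum 175
  y=4 (N4, w=70) cum 245
  y=12 (N3, w=50) cum 295  ← median
  y=13 (N5, w=110) cum 405
  y=14 (N1, w=100) cum 505
  y=14 (N6, w=2) cum 507
⇒ y* = 12

(9, 12)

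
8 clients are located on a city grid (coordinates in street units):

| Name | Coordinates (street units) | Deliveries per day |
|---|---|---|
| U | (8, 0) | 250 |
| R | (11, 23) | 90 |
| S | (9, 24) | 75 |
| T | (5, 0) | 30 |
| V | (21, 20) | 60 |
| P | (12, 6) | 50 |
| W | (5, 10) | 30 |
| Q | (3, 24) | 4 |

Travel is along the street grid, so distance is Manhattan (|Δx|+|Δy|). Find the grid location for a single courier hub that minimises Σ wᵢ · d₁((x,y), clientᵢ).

Manhattan distance separates: Σwᵢ(|x−xᵢ|+|y−yᵢ|) = Σwᵢ|x−xᵢ| + Σwᵢ|y−yᵢ|, so x and y are optimised independently as 1-D weighted medians.
Total weight W = 589; half = 294.5.
x-coordinate, sorted with cumulative weight:
  x=3 (Q, w=4) cum 4
  x=5 (T, w=30) cum 34
  x=5 (W, w=30) cum 64
  x=8 (U, w=250) cum 314  ← median
  x=9 (S, w=75) cum 389
  x=11 (R, w=90) cum 479
  x=12 (P, w=50) cum 529
  x=21 (V, w=60) cum 589
⇒ x* = 8
y-coordinate, sorted with cumulative weight:
  y=0 (U, w=250) cum 250
  y=0 (T, w=30) cum 280
  y=6 (P, w=50) cum 330  ← median
  y=10 (W, w=30) cum 360
  y=20 (V, w=60) cum 420
  y=23 (R, w=90) cum 510
  y=24 (S, w=75) cum 585
  y=24 (Q, w=4) cum 589
⇒ y* = 6

(8, 6)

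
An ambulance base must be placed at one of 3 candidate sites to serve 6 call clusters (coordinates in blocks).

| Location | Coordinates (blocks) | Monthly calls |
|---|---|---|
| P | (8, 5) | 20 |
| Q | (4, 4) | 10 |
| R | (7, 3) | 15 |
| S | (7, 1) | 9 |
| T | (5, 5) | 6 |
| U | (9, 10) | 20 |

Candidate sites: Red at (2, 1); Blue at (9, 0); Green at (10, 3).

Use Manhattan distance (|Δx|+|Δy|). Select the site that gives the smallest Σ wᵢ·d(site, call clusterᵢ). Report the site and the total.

Green, total 442 blocks

Total weighted distance at each candidate:
  Red (2, 1): total = 762
  Blue (9, 0): total = 566
  Green (10, 3): total = 442
Minimum is at Green with total 442 blocks.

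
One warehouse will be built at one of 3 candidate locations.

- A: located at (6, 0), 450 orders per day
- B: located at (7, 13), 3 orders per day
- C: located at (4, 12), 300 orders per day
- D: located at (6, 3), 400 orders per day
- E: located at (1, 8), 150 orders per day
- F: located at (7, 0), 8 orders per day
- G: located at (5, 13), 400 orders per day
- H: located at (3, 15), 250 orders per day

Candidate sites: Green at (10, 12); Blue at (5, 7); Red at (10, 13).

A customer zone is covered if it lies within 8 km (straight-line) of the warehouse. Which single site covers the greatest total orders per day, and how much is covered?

Coverage radius r = 8 km; a point is covered iff (Δx)²+(Δy)² ≤ 8² = 64.
  Green (10, 12): covers {B, C, G, H} → 953
  Blue (5, 7): covers {A, B, C, D, E, F, G} → 1711
  Red (10, 13): covers {B, C, G, H} → 953
Maximum coverage at Blue: 1711 orders per day.

Blue, covering 1711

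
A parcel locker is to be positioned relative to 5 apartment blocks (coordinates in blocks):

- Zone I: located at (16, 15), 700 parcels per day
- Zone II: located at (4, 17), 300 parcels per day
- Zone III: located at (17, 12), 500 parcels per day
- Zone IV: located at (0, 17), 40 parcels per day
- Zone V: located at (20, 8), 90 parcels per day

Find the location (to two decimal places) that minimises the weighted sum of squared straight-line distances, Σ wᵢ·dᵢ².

The minimiser of Σwᵢ‖p−pᵢ‖² is the weighted centroid p* = (Σwᵢpᵢ)/(Σwᵢ).
Σwᵢ = 1630.
Σwᵢxᵢ = 700·16 + 300·4 + 500·17 + 40·0 + 90·20 = 22700.
Σwᵢyᵢ = 700·15 + 300·17 + 500·12 + 40·17 + 90·8 = 23000.
x* = 22700/1630 = 13.93, y* = 23000/1630 = 14.11.

(13.93, 14.11)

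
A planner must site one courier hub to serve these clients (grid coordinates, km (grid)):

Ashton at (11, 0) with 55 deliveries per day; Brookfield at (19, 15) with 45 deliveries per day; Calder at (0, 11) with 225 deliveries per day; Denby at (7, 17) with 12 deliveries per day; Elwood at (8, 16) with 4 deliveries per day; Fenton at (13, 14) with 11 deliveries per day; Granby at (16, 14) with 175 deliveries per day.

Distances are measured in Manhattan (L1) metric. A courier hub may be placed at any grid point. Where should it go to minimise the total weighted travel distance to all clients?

Manhattan distance separates: Σwᵢ(|x−xᵢ|+|y−yᵢ|) = Σwᵢ|x−xᵢ| + Σwᵢ|y−yᵢ|, so x and y are optimised independently as 1-D weighted medians.
Total weight W = 527; half = 263.5.
x-coordinate, sorted with cumulative weight:
  x=0 (Calder, w=225) cum 225
  x=7 (Denby, w=12) cum 237
  x=8 (Elwood, w=4) cum 241
  x=11 (Ashton, w=55) cum 296  ← median
  x=13 (Fenton, w=11) cum 307
  x=16 (Granby, w=175) cum 482
  x=19 (Brookfield, w=45) cum 527
⇒ x* = 11
y-coordinate, sorted with cumulative weight:
  y=0 (Ashton, w=55) cum 55
  y=11 (Calder, w=225) cum 280  ← median
  y=14 (Fenton, w=11) cum 291
  y=14 (Granby, w=175) cum 466
  y=15 (Brookfield, w=45) cum 511
  y=16 (Elwood, w=4) cum 515
  y=17 (Denby, w=12) cum 527
⇒ y* = 11

(11, 11)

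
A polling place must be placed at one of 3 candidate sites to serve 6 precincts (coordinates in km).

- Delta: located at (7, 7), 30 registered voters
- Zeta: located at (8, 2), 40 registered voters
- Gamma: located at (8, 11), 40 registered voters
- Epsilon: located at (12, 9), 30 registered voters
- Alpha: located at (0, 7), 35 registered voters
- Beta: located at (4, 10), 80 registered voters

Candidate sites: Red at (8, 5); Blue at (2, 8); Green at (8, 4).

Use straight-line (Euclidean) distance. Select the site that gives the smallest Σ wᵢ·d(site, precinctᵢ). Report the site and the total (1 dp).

Blue, total 1366.7 km

Total weighted distance at each candidate:
  Red (8, 5): total = 1397.7
  Blue (2, 8): total = 1366.7
  Green (8, 4): total = 1522.9
Minimum is at Blue with total 1366.7 km.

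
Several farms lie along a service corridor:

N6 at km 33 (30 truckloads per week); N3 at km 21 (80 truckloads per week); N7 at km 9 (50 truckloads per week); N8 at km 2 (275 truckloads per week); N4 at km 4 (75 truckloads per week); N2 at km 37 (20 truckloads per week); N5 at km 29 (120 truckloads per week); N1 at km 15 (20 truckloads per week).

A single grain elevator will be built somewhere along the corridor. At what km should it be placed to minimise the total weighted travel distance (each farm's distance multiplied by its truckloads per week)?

For a sum of weighted absolute distances on a line, the optimum is the weighted median (not the mean). Total weight W = 670; half-weight = 335.
Sort by position and accumulate weight:
  km 2 (N8, w=275) → cum 275
  km 4 (N4, w=75) → cum 350  ≥ 335 → median here
  km 9 (N7, w=50) → cum 400
  km 15 (N1, w=20) → cum 420
  km 21 (N3, w=80) → cum 500
  km 29 (N5, w=120) → cum 620
  km 33 (N6, w=30) → cum 650
  km 37 (N2, w=20) → cum 670
Optimal location: km 4.

x = 4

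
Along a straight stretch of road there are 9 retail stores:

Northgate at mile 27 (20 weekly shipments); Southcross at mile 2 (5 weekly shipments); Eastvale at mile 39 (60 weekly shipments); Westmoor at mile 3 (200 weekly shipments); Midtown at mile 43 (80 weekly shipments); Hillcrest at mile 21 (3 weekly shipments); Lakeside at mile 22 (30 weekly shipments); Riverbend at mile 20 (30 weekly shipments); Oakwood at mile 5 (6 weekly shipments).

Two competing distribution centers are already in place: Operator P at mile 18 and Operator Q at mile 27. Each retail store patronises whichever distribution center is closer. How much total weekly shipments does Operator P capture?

The indifferent point is the midpoint (18+27)/2 = 22.5; retail stores left of it (closer to Operator P at 18) go to Operator P, those right go to Operator Q.
  Southcross at 2 (w=5) → Operator P
  Westmoor at 3 (w=200) → Operator P
  Oakwood at 5 (w=6) → Operator P
  Riverbend at 20 (w=30) → Operator P
  Hillcrest at 21 (w=3) → Operator P
  Lakeside at 22 (w=30) → Operator P
  Northgate at 27 (w=20) → Operator Q
  Eastvale at 39 (w=60) → Operator Q
  Midtown at 43 (w=80) → Operator Q
Operator P captures 274; Operator Q captures 160.

274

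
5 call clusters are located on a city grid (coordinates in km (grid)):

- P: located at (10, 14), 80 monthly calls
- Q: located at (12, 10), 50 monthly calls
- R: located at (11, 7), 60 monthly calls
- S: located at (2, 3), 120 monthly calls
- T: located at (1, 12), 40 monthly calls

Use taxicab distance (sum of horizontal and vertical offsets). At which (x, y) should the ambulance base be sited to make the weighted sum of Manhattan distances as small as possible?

Manhattan distance separates: Σwᵢ(|x−xᵢ|+|y−yᵢ|) = Σwᵢ|x−xᵢ| + Σwᵢ|y−yᵢ|, so x and y are optimised independently as 1-D weighted medians.
Total weight W = 350; half = 175.
x-coordinate, sorted with cumulative weight:
  x=1 (T, w=40) cum 40
  x=2 (S, w=120) cum 160
  x=10 (P, w=80) cum 240  ← median
  x=11 (R, w=60) cum 300
  x=12 (Q, w=50) cum 350
⇒ x* = 10
y-coordinate, sorted with cumulative weight:
  y=3 (S, w=120) cum 120
  y=7 (R, w=60) cum 180  ← median
  y=10 (Q, w=50) cum 230
  y=12 (T, w=40) cum 270
  y=14 (P, w=80) cum 350
⇒ y* = 7

(10, 7)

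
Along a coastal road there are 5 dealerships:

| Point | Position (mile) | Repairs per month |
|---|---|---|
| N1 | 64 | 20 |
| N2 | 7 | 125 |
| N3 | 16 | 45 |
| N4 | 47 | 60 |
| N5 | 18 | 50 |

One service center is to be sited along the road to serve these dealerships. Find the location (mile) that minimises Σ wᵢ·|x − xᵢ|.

x = 16

For a sum of weighted absolute distances on a line, the optimum is the weighted median (not the mean). Total weight W = 300; half-weight = 150.
Sort by position and accumulate weight:
  mile 7 (N2, w=125) → cum 125
  mile 16 (N3, w=45) → cum 170  ≥ 150 → median here
  mile 18 (N5, w=50) → cum 220
  mile 47 (N4, w=60) → cum 280
  mile 64 (N1, w=20) → cum 300
Optimal location: mile 16.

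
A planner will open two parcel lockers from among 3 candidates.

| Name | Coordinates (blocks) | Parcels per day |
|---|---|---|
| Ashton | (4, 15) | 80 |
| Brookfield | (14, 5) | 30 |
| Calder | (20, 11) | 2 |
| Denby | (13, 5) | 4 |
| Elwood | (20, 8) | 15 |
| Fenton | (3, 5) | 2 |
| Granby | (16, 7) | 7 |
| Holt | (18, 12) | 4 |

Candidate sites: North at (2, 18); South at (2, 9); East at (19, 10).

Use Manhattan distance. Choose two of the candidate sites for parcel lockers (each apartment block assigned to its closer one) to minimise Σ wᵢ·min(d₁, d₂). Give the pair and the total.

Evaluate every pair (each demand assigned to the nearer of the two):
  {North, East}: total = 875
  {South, East}: total = 1097
  {North, South}: total = 1463
Best pair: {North, East} with total 875.

{North, East}, total 875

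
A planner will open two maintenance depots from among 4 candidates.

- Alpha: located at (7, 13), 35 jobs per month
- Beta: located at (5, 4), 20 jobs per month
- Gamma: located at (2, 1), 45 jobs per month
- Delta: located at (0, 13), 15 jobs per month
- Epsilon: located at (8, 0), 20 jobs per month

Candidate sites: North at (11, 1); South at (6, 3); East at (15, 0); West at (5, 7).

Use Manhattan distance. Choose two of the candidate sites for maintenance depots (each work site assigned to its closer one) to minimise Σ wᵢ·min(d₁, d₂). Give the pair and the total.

{South, West}, total 855

Evaluate every pair (each demand assigned to the nearer of the two):
  {South, West}: total = 855
  {North, West}: total = 990
  {North, South}: total = 1015
  {South, East}: total = 1035
  {East, West}: total = 1050
  {North, East}: total = 1570
Best pair: {South, West} with total 855.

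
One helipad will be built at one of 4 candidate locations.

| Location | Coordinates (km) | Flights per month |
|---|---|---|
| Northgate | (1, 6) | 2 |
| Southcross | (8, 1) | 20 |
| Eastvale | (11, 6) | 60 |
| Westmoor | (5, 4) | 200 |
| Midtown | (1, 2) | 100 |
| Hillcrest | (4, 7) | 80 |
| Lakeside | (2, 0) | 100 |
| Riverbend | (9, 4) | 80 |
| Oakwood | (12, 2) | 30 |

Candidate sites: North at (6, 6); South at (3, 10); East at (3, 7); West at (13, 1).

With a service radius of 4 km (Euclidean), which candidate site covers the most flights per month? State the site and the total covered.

North, covering 360

Coverage radius r = 4 km; a point is covered iff (Δx)²+(Δy)² ≤ 4² = 16.
  North (6, 6): covers {Westmoor, Hillcrest, Riverbend} → 360
  South (3, 10): covers {Hillcrest} → 80
  East (3, 7): covers {Northgate, Westmoor, Hillcrest} → 282
  West (13, 1): covers {Oakwood} → 30
Maximum coverage at North: 360 flights per month.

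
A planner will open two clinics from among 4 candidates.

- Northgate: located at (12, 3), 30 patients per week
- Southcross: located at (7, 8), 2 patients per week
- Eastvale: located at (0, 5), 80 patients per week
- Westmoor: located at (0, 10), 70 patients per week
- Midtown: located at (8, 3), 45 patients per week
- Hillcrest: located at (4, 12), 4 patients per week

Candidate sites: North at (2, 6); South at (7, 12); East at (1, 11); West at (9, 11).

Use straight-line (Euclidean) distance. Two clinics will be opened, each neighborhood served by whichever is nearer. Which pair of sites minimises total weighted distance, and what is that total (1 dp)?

{North, East}, total 916.4

Evaluate every pair (each demand assigned to the nearer of the two):
  {North, East}: total = 916.4
  {North, West}: total = 1077.7
  {North, South}: total = 1122.7
  {East, West}: total = 1224.6
  {South, East}: total = 1322.0
  {South, West}: total = 1939.9
Best pair: {North, East} with total 916.4.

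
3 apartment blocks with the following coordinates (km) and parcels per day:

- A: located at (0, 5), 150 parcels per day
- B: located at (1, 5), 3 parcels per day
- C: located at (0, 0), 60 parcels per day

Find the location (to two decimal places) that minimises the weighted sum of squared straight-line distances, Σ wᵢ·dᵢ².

The minimiser of Σwᵢ‖p−pᵢ‖² is the weighted centroid p* = (Σwᵢpᵢ)/(Σwᵢ).
Σwᵢ = 213.
Σwᵢxᵢ = 150·0 + 3·1 + 60·0 = 3.
Σwᵢyᵢ = 150·5 + 3·5 + 60·0 = 765.
x* = 3/213 = 0.01, y* = 765/213 = 3.59.

(0.01, 3.59)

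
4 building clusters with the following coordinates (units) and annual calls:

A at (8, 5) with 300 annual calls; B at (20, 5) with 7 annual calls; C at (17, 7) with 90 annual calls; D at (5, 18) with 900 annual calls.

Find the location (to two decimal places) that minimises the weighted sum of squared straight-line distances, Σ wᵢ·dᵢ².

The minimiser of Σwᵢ‖p−pᵢ‖² is the weighted centroid p* = (Σwᵢpᵢ)/(Σwᵢ).
Σwᵢ = 1297.
Σwᵢxᵢ = 300·8 + 7·20 + 90·17 + 900·5 = 8570.
Σwᵢyᵢ = 300·5 + 7·5 + 90·7 + 900·18 = 18365.
x* = 8570/1297 = 6.61, y* = 18365/1297 = 14.16.

(6.61, 14.16)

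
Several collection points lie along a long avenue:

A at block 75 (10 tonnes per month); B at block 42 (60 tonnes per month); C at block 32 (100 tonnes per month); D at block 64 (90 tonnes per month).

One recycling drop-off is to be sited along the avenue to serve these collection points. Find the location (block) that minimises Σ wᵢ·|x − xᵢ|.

For a sum of weighted absolute distances on a line, the optimum is the weighted median (not the mean). Total weight W = 260; half-weight = 130.
Sort by position and accumulate weight:
  block 32 (C, w=100) → cum 100
  block 42 (B, w=60) → cum 160  ≥ 130 → median here
  block 64 (D, w=90) → cum 250
  block 75 (A, w=10) → cum 260
Optimal location: block 42.

x = 42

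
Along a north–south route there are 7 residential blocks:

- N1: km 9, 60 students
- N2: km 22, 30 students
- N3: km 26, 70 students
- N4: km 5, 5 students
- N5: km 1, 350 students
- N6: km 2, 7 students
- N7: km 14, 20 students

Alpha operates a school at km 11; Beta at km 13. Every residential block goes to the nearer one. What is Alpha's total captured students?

422

The indifferent point is the midpoint (11+13)/2 = 12; residential blocks left of it (closer to Alpha at 11) go to Alpha, those right go to Beta.
  N5 at 1 (w=350) → Alpha
  N6 at 2 (w=7) → Alpha
  N4 at 5 (w=5) → Alpha
  N1 at 9 (w=60) → Alpha
  N7 at 14 (w=20) → Beta
  N2 at 22 (w=30) → Beta
  N3 at 26 (w=70) → Beta
Alpha captures 422; Beta captures 120.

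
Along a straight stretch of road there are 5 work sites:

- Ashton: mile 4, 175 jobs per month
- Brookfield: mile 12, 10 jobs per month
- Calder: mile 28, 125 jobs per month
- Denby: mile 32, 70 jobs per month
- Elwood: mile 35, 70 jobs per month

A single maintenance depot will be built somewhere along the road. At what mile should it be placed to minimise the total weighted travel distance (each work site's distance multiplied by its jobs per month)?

x = 28

For a sum of weighted absolute distances on a line, the optimum is the weighted median (not the mean). Total weight W = 450; half-weight = 225.
Sort by position and accumulate weight:
  mile 4 (Ashton, w=175) → cum 175
  mile 12 (Brookfield, w=10) → cum 185
  mile 28 (Calder, w=125) → cum 310  ≥ 225 → median here
  mile 32 (Denby, w=70) → cum 380
  mile 35 (Elwood, w=70) → cum 450
Optimal location: mile 28.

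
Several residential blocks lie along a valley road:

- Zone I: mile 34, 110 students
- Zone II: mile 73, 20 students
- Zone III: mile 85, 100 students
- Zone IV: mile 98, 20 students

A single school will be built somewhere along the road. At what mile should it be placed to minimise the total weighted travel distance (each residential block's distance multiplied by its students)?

For a sum of weighted absolute distances on a line, the optimum is the weighted median (not the mean). Total weight W = 250; half-weight = 125.
Sort by position and accumulate weight:
  mile 34 (Zone I, w=110) → cum 110
  mile 73 (Zone II, w=20) → cum 130  ≥ 125 → median here
  mile 85 (Zone III, w=100) → cum 230
  mile 98 (Zone IV, w=20) → cum 250
Optimal location: mile 73.

x = 73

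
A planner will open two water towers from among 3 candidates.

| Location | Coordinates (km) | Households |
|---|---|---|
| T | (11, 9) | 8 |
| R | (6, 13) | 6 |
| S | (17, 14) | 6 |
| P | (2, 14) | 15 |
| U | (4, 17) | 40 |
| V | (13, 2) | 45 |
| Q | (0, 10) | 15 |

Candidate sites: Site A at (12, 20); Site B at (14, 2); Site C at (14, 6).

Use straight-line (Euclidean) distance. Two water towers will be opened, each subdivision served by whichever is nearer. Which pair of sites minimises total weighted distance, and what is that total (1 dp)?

Evaluate every pair (each demand assigned to the nearer of the two):
  {Site A, Site B}: total = 959.1
  {Site A, Site C}: total = 1056.8
  {Site B, Site C}: total = 1223.4
Best pair: {Site A, Site B} with total 959.1.

{Site A, Site B}, total 959.1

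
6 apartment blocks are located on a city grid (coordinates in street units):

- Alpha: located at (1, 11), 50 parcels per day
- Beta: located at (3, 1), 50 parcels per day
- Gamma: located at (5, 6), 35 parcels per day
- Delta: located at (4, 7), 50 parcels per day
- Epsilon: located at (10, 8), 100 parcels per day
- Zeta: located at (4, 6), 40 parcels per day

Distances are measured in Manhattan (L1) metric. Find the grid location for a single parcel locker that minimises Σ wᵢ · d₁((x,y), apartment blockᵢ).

(4, 7)

Manhattan distance separates: Σwᵢ(|x−xᵢ|+|y−yᵢ|) = Σwᵢ|x−xᵢ| + Σwᵢ|y−yᵢ|, so x and y are optimised independently as 1-D weighted medians.
Total weight W = 325; half = 162.5.
x-coordinate, sorted with cumulative weight:
  x=1 (Alpha, w=50) cum 50
  x=3 (Beta, w=50) cum 100
  x=4 (Delta, w=50) cum 150
  x=4 (Zeta, w=40) cum 190  ← median
  x=5 (Gamma, w=35) cum 225
  x=10 (Epsilon, w=100) cum 325
⇒ x* = 4
y-coordinate, sorted with cumulative weight:
  y=1 (Beta, w=50) cum 50
  y=6 (Gamma, w=35) cum 85
  y=6 (Zeta, w=40) cum 125
  y=7 (Delta, w=50) cum 175  ← median
  y=8 (Epsilon, w=100) cum 275
  y=11 (Alpha, w=50) cum 325
⇒ y* = 7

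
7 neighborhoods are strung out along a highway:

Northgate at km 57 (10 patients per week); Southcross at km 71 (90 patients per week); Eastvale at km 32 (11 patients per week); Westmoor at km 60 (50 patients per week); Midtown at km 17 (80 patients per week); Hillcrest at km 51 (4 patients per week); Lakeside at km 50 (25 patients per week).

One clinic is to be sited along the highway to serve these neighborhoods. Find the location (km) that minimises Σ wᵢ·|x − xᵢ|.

For a sum of weighted absolute distances on a line, the optimum is the weighted median (not the mean). Total weight W = 270; half-weight = 135.
Sort by position and accumulate weight:
  km 17 (Midtown, w=80) → cum 80
  km 32 (Eastvale, w=11) → cum 91
  km 50 (Lakeside, w=25) → cum 116
  km 51 (Hillcrest, w=4) → cum 120
  km 57 (Northgate, w=10) → cum 130
  km 60 (Westmoor, w=50) → cum 180  ≥ 135 → median here
  km 71 (Southcross, w=90) → cum 270
Optimal location: km 60.

x = 60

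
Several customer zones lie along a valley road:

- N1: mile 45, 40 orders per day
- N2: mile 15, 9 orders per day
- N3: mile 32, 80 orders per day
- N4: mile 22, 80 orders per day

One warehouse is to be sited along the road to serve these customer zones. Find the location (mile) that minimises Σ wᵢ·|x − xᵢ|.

x = 32

For a sum of weighted absolute distances on a line, the optimum is the weighted median (not the mean). Total weight W = 209; half-weight = 104.5.
Sort by position and accumulate weight:
  mile 15 (N2, w=9) → cum 9
  mile 22 (N4, w=80) → cum 89
  mile 32 (N3, w=80) → cum 169  ≥ 104.5 → median here
  mile 45 (N1, w=40) → cum 209
Optimal location: mile 32.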